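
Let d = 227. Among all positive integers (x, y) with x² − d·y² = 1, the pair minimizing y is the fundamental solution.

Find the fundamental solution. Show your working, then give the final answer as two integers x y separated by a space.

226 15

√227 = [15; 15,30, …], period ℓ=2 (even) → k=1
k=0  a_k=15  p_k/q_k = 15/1
k=1  a_k=15  p_k/q_k = 226/15
fundamental: x₁=226, y₁=15  (since 51076 − 227·225 = 1)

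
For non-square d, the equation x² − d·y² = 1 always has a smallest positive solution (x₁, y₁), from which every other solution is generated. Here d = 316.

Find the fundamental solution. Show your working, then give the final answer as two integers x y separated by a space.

d=316: √d = [17; 1,3,2,8,2,3,1,34] (ℓ=8, even), read p_7/q_7
i=0: a=17 ⇒ p=17, q=1
…
i=2: a=3 ⇒ p=71, q=4
…
i=4: a=8 ⇒ p=1351, q=76
…
i=6: a=3 ⇒ p=9937, q=559
i=7: a=1 ⇒ p=12799, q=720
fundamental: x₁=12799, y₁=720  (since 163814401 − 316·518400 = 1)

12799 720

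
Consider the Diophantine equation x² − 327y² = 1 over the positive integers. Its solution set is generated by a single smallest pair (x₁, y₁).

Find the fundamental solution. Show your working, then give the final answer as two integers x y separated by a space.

217 12

d=327: √d = [18; 12,36] (ℓ=2, even), read p_1/q_1
step 0: (18, 1)  from 18·(1,0) + (0,1)
step 1: (217, 12)  from 12·(18,1) + (1,0)
fundamental: x₁=217, y₁=12  (since 47089 − 327·144 = 1)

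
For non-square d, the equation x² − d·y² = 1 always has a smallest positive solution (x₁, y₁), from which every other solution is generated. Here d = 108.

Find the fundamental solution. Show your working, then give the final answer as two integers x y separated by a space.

1351 130

√108 → a₀=10, period (2,1,1,4,1,1,2,20); ℓ=8 even so k=7
k=0  a_k=10  p_k/q_k = 10/1
…
k=2  a_k=1  p_k/q_k = 31/3
k=3  a_k=1  p_k/q_k = 52/5
k=4  a_k=4  p_k/q_k = 239/23
k=5  a_k=1  p_k/q_k = 291/28
k=6  a_k=1  p_k/q_k = 530/51
k=7  a_k=2  p_k/q_k = 1351/130
(x₁, y₁) = (1351, 130);  1351² − 108·130² = 1 ✓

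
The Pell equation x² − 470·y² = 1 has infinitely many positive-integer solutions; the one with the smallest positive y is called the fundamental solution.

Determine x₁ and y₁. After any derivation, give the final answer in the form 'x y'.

d=470: √d = [21; 1,2,8,2,1,42] (ℓ=6, even), read p_5/q_5
i=0: a=21 ⇒ p=21, q=1
…
i=2: a=2 ⇒ p=65, q=3
…
i=4: a=2 ⇒ p=1149, q=53
i=5: a=1 ⇒ p=1691, q=78
fundamental: x₁=1691, y₁=78  (since 2859481 − 470·6084 = 1)

1691 78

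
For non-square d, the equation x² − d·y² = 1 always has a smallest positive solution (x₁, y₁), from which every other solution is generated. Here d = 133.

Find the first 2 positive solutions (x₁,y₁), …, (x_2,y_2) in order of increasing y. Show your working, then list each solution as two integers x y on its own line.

2588599 224460
13401689565601 1162073863080

√133 → a₀=11, period (1,1,7,5,1,…,1,1,22); ℓ=16 even so k=15
i=0: a=11 ⇒ p=11, q=1
…
i=2: a=1 ⇒ p=23, q=2
i=3: a=7 ⇒ p=173, q=15
i=4: a=5 ⇒ p=888, q=77
i=5: a=1 ⇒ p=1061, q=92
…
i=11: a=1 ⇒ p=29927, q=2595
i=12: a=5 ⇒ p=168583, q=14618
i=13: a=7 ⇒ p=1210008, q=104921
i=14: a=1 ⇒ p=1378591, q=119539
i=15: a=1 ⇒ p=2588599, q=224460
fundamental: x₁=2588599, y₁=224460  (since 6700844782801 − 133·50382291600 = 1)
(2588599+224460√133)^2 = 13401689565601 + 1162073863080√133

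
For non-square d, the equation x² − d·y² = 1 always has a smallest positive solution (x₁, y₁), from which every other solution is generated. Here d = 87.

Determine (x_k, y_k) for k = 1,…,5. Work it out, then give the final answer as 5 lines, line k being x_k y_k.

28 3
1567 168
87724 9405
4910977 526512
274926988 29475267

√87 → a₀=9, period (3,18); ℓ=2 even so k=1
step 0: (9, 1)  from 9·(1,0) + (0,1)
step 1: (28, 3)  from 3·(9,1) + (1,0)
(x₁, y₁) = (28, 3);  28² − 87·3² = 1 ✓
k=2:  x_2 = 28·28+87·3·3 = 1567,  y_2 = 28·3+3·28 = 168
k=3:  x_3 = 28·1567+87·3·168 = 87724,  y_3 = 28·168+3·1567 = 9405
k=4:  x_4 = 28·87724+87·3·9405 = 4910977,  y_4 = 28·9405+3·87724 = 526512
k=5:  x_5 = 28·4910977+87·3·526512 = 274926988,  y_5 = 28·526512+3·4910977 = 29475267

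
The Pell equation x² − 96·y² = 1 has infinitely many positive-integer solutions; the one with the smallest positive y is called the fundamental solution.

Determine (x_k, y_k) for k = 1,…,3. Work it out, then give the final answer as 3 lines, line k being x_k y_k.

49 5
4801 490
470449 48015

√96 → a₀=9, period (1,3,1,18); ℓ=4 even so k=3
k=0  a_k=9  p_k/q_k = 9/1
…
k=2  a_k=3  p_k/q_k = 39/4
k=3  a_k=1  p_k/q_k = 49/5
(x₁, y₁) = (49, 5);  49² − 96·5² = 1 ✓
k=2:  x_2 = 49·49+96·5·5 = 4801,  y_2 = 49·5+5·49 = 490
k=3:  x_3 = 49·4801+96·5·490 = 470449,  y_3 = 49·490+5·4801 = 48015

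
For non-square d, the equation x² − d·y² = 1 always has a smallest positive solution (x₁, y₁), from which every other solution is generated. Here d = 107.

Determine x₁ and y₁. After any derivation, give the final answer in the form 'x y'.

[10; 2,1,9,1,2,20] for √107; ℓ=6 ⇒ convergent index 5
step 0: (10, 1)  from 10·(1,0) + (0,1)
step 1: (21, 2)  from 2·(10,1) + (1,0)
…
step 3: (300, 29)  from 9·(31,3) + (21,2)
step 4: (331, 32)  from 1·(300,29) + (31,3)
step 5: (962, 93)  from 2·(331,32) + (300,29)
fundamental: x₁=962, y₁=93  (since 925444 − 107·8649 = 1)

962 93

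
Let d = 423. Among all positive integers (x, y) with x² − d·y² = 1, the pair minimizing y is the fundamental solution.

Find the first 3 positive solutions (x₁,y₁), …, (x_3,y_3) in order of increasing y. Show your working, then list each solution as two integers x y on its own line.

4607 224
42448897 2063936
391124132351 19017106080

√423 = [20; 1,1,3,4,3,1,1,40, …], period ℓ=8 (even) → k=7
k=0  a_k=20  p_k/q_k = 20/1
…
k=3  a_k=3  p_k/q_k = 144/7
k=4  a_k=4  p_k/q_k = 617/30
…
k=6  a_k=1  p_k/q_k = 2612/127
k=7  a_k=1  p_k/q_k = 4607/224
→ (4607, 224).  Check: 4607²=21224449, 423·224²=21224448, difference 1.
(x_2, y_2) = (4607·4607 + 423·224·224, 4607·224 + 224·4607) = (42448897, 2063936)
(x_3, y_3) = (4607·42448897 + 423·224·2063936, 4607·2063936 + 224·42448897) = (391124132351, 19017106080)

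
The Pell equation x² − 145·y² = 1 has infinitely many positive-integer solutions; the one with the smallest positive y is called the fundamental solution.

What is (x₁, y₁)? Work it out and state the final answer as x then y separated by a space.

√145 = [12; 24, …], period ℓ=1 (odd) → k=1
k=0  a_k=12  p_k/q_k = 12/1
k=1  a_k=24  p_k/q_k = 289/24
fundamental: x₁=289, y₁=24  (since 83521 − 145·576 = 1)

289 24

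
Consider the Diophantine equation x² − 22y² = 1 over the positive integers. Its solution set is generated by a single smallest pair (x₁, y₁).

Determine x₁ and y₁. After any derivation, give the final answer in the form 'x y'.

d=22: √d = [4; 1,2,4,2,1,8] (ℓ=6, even), read p_5/q_5
k=0  a_k=4  p_k/q_k = 4/1
…
k=3  a_k=4  p_k/q_k = 61/13
k=4  a_k=2  p_k/q_k = 136/29
k=5  a_k=1  p_k/q_k = 197/42
fundamental: x₁=197, y₁=42  (since 38809 − 22·1764 = 1)

197 42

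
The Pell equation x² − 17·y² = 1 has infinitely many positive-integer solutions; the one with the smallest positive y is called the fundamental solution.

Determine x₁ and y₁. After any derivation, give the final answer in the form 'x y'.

d=17: √d = [4; 8] (ℓ=1, odd), read p_1/q_1
step 0: (4, 1)  from 4·(1,0) + (0,1)
step 1: (33, 8)  from 8·(4,1) + (1,0)
→ (33, 8).  Check: 33²=1089, 17·8²=1088, difference 1.

33 8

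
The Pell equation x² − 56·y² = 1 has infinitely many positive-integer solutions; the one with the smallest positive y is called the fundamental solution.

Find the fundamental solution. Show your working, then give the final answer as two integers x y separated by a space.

d=56: √d = [7; 2,14] (ℓ=2, even), read p_1/q_1
k=0  a_k=7  p_k/q_k = 7/1
k=1  a_k=2  p_k/q_k = 15/2
(x₁, y₁) = (15, 2);  15² − 56·2² = 1 ✓

15 2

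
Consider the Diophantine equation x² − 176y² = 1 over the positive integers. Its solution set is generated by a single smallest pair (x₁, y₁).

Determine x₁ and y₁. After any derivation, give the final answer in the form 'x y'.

199 15

[13; 3,1,3,26] for √176; ℓ=4 ⇒ convergent index 3
i=0: a=13 ⇒ p=13, q=1
…
i=2: a=1 ⇒ p=53, q=4
i=3: a=3 ⇒ p=199, q=15
(x₁, y₁) = (199, 15);  199² − 176·15² = 1 ✓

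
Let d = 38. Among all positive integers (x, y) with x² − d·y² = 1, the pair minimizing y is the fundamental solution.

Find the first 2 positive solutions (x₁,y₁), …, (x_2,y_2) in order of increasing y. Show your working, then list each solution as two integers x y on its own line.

37 6
2737 444

√38 → a₀=6, period (6,12); ℓ=2 even so k=1
k=0  a_k=6  p_k/q_k = 6/1
k=1  a_k=6  p_k/q_k = 37/6
→ (37, 6).  Check: 37²=1369, 38·6²=1368, difference 1.
(x_2, y_2) = (37·37 + 38·6·6, 37·6 + 6·37) = (2737, 444)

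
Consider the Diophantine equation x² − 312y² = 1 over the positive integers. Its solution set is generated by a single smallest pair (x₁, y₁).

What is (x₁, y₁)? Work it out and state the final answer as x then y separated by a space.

53 3

√312 → a₀=17, period (1,1,1,34); ℓ=4 even so k=3
i=0: a=17 ⇒ p=17, q=1
i=1: a=1 ⇒ p=18, q=1
i=2: a=1 ⇒ p=35, q=2
i=3: a=1 ⇒ p=53, q=3
fundamental: x₁=53, y₁=3  (since 2809 − 312·9 = 1)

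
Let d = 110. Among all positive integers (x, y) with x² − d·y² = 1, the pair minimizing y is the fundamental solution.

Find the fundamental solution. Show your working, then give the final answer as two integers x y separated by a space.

[10; 2,20] for √110; ℓ=2 ⇒ convergent index 1
i=0: a=10 ⇒ p=10, q=1
i=1: a=2 ⇒ p=21, q=2
fundamental: x₁=21, y₁=2  (since 441 − 110·4 = 1)

21 2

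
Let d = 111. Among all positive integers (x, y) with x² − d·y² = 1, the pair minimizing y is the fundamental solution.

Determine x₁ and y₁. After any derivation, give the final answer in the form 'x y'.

√111 → a₀=10, period (1,1,6,1,1,20); ℓ=6 even so k=5
step 0: (10, 1)  from 10·(1,0) + (0,1)
step 1: (11, 1)  from 1·(10,1) + (1,0)
step 2: (21, 2)  from 1·(11,1) + (10,1)
…
step 4: (158, 15)  from 1·(137,13) + (21,2)
step 5: (295, 28)  from 1·(158,15) + (137,13)
(x₁, y₁) = (295, 28);  295² − 111·28² = 1 ✓

295 28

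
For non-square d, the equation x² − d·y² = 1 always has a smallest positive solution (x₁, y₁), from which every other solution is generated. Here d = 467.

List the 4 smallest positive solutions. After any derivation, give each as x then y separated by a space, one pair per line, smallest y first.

1625626 75225
5285319783751 244575431700
17183906517558380626 795176361465413175
55869210433019434807260001 2585318735566902940613400

d=467: √d = [21; 1,1,1,1,3,…,1,1,42] (ℓ=14, even), read p_13/q_13
a_0=21:  p_0=21·1+0=21,  q_0=21·0+1=1
…
a_2=1:  p_2=1·22+21=43,  q_2=1·1+1=2
…
a_5=3:  p_5=3·108+65=389,  q_5=3·5+3=18
a_6=3:  p_6=3·389+108=1275,  q_6=3·18+5=59
…
a_9=3:  p_9=3·82767+27164=275465,  q_9=3·3830+1257=12747
a_10=1:  p_10=1·275465+82767=358232,  q_10=1·12747+3830=16577
…
a_12=1:  p_12=1·633697+358232=991929,  q_12=1·29324+16577=45901
a_13=1:  p_13=1·991929+633697=1625626,  q_13=1·45901+29324=75225
fundamental: x₁=1625626, y₁=75225  (since 2642659891876 − 467·5658800625 = 1)
(x_2, y_2) = (1625626·1625626 + 467·75225·75225, 1625626·75225 + 75225·1625626) = (5285319783751, 244575431700)
(x_3, y_3) = (1625626·5285319783751 + 467·75225·244575431700, 1625626·244575431700 + 75225·5285319783751) = (17183906517558380626, 795176361465413175)
(x_4, y_4) = (1625626·17183906517558380626 + 467·75225·795176361465413175, 1625626·795176361465413175 + 75225·17183906517558380626) = (55869210433019434807260001, 2585318735566902940613400)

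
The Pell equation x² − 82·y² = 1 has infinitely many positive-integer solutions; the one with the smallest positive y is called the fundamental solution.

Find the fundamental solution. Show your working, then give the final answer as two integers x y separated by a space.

163 18

√82 → a₀=9, period (18); ℓ=1 odd so k=1
step 0: (9, 1)  from 9·(1,0) + (0,1)
step 1: (163, 18)  from 18·(9,1) + (1,0)
fundamental: x₁=163, y₁=18  (since 26569 − 82·324 = 1)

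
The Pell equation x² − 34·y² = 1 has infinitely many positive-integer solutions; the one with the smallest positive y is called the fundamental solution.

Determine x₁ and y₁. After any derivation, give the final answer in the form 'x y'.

35 6

√34 → a₀=5, period (1,4,1,10); ℓ=4 even so k=3
k=0  a_k=5  p_k/q_k = 5/1
k=1  a_k=1  p_k/q_k = 6/1
k=2  a_k=4  p_k/q_k = 29/5
k=3  a_k=1  p_k/q_k = 35/6
fundamental: x₁=35, y₁=6  (since 1225 − 34·36 = 1)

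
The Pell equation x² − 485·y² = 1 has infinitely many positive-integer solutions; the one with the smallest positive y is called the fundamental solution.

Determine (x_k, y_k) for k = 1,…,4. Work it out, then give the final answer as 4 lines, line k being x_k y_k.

d=485: √d = [22; 44] (ℓ=1, odd), read p_1/q_1
a_0=22:  p_0=22·1+0=22,  q_0=22·0+1=1
a_1=44:  p_1=44·22+1=969,  q_1=44·1+0=44
(x₁, y₁) = (969, 44);  969² − 485·44² = 1 ✓
n=2: (969,44)∘(969,44) = (969·969+485·44·44, 969·44+44·969) = (1877921,85272)
n=3: (1877921,85272)∘(969,44) = (969·1877921+485·44·85272, 969·85272+44·1877921) = (3639409929,165257092)
n=4: (3639409929,165257092)∘(969,44) = (969·3639409929+485·44·165257092, 969·165257092+44·3639409929) = (7053174564481,320268159024)

969 44
1877921 85272
3639409929 165257092
7053174564481 320268159024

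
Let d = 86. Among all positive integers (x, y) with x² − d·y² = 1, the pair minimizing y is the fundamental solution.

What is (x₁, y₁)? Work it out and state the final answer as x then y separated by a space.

√86 → a₀=9, period (3,1,1,1,8,1,1,1,3,18); ℓ=10 even so k=9
step 0: (9, 1)  from 9·(1,0) + (0,1)
…
step 2: (37, 4)  from 1·(28,3) + (9,1)
step 3: (65, 7)  from 1·(37,4) + (28,3)
…
step 6: (983, 106)  from 1·(881,95) + (102,11)
…
step 8: (2847, 307)  from 1·(1864,201) + (983,106)
step 9: (10405, 1122)  from 3·(2847,307) + (1864,201)
→ (10405, 1122).  Check: 10405²=108264025, 86·1122²=108264024, difference 1.

10405 1122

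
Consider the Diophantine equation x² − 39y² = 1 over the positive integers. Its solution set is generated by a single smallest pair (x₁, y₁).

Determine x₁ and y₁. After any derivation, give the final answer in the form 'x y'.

[6; 4,12] for √39; ℓ=2 ⇒ convergent index 1
i=0: a=6 ⇒ p=6, q=1
i=1: a=4 ⇒ p=25, q=4
(x₁, y₁) = (25, 4);  25² − 39·4² = 1 ✓

25 4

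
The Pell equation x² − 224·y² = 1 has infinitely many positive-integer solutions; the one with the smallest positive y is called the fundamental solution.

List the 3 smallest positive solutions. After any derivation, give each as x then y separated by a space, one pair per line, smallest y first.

d=224: √d = [14; 1,28] (ℓ=2, even), read p_1/q_1
i=0: a=14 ⇒ p=14, q=1
i=1: a=1 ⇒ p=15, q=1
→ (15, 1).  Check: 15²=225, 224·1²=224, difference 1.
n=2: (15,1)∘(15,1) = (15·15+224·1·1, 15·1+1·15) = (449,30)
n=3: (449,30)∘(15,1) = (15·449+224·1·30, 15·30+1·449) = (13455,899)

15 1
449 30
13455 899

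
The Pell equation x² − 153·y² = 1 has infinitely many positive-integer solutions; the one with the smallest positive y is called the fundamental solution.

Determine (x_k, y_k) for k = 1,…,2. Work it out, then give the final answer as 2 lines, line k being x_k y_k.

2177 176
9478657 766304

√153 → a₀=12, period (2,1,2,2,2,1,2,24); ℓ=8 even so k=7
a_0=12:  p_0=12·1+0=12,  q_0=12·0+1=1
…
a_2=1:  p_2=1·25+12=37,  q_2=1·2+1=3
a_3=2:  p_3=2·37+25=99,  q_3=2·3+2=8
…
a_5=2:  p_5=2·235+99=569,  q_5=2·19+8=46
a_6=1:  p_6=1·569+235=804,  q_6=1·46+19=65
a_7=2:  p_7=2·804+569=2177,  q_7=2·65+46=176
→ (2177, 176).  Check: 2177²=4739329, 153·176²=4739328, difference 1.
(x_2, y_2) = (2177·2177 + 153·176·176, 2177·176 + 176·2177) = (9478657, 766304)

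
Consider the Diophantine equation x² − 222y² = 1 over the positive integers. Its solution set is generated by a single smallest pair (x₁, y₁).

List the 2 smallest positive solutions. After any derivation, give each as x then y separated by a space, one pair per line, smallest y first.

d=222: √d = [14; 1,8,1,28] (ℓ=4, even), read p_3/q_3
k=0  a_k=14  p_k/q_k = 14/1
k=1  a_k=1  p_k/q_k = 15/1
k=2  a_k=8  p_k/q_k = 134/9
k=3  a_k=1  p_k/q_k = 149/10
fundamental: x₁=149, y₁=10  (since 22201 − 222·100 = 1)
(149+10√222)^2 = 44401 + 2980√222

149 10
44401 2980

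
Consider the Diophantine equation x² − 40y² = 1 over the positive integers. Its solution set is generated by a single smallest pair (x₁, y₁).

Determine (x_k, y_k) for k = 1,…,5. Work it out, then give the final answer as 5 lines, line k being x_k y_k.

19 3
721 114
27379 4329
1039681 164388
39480499 6242415

√40 = [6; 3,12, …], period ℓ=2 (even) → k=1
i=0: a=6 ⇒ p=6, q=1
i=1: a=3 ⇒ p=19, q=3
fundamental: x₁=19, y₁=3  (since 361 − 40·9 = 1)
(19+3√40)^2 = 721 + 114√40
(19+3√40)^3 = 27379 + 4329√40
(19+3√40)^4 = 1039681 + 164388√40
(19+3√40)^5 = 39480499 + 6242415√40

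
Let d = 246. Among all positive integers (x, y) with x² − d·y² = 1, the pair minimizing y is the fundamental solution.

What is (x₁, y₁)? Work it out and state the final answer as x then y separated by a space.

88805 5662

√246 = [15; 1,2,5,1,14,1,5,2,1,30, …], period ℓ=10 (even) → k=9
i=0: a=15 ⇒ p=15, q=1
…
i=3: a=5 ⇒ p=251, q=16
i=4: a=1 ⇒ p=298, q=19
…
i=6: a=1 ⇒ p=4721, q=301
…
i=8: a=2 ⇒ p=60777, q=3875
i=9: a=1 ⇒ p=88805, q=5662
→ (88805, 5662).  Check: 88805²=7886328025, 246·5662²=7886328024, difference 1.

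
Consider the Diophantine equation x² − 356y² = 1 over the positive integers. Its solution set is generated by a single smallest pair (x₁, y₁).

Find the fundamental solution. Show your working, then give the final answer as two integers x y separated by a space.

d=356: √d = [18; 1,6,1,1,2,…,6,1,36] (ℓ=14, even), read p_13/q_13
k=0  a_k=18  p_k/q_k = 18/1
k=1  a_k=1  p_k/q_k = 19/1
k=2  a_k=6  p_k/q_k = 132/7
k=3  a_k=1  p_k/q_k = 151/8
k=4  a_k=1  p_k/q_k = 283/15
k=5  a_k=2  p_k/q_k = 717/38
k=6  a_k=1  p_k/q_k = 1000/53
k=7  a_k=8  p_k/q_k = 8717/462
k=8  a_k=1  p_k/q_k = 9717/515
k=9  a_k=2  p_k/q_k = 28151/1492
k=10  a_k=1  p_k/q_k = 37868/2007
k=11  a_k=1  p_k/q_k = 66019/3499
k=12  a_k=6  p_k/q_k = 433982/23001
k=13  a_k=1  p_k/q_k = 500001/26500
→ (500001, 26500).  Check: 500001²=250001000001, 356·26500²=250001000000, difference 1.

500001 26500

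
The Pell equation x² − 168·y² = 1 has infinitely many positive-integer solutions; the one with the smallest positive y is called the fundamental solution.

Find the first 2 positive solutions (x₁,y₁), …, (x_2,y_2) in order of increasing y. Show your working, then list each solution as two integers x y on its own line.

13 1
337 26

√168 = [12; 1,24, …], period ℓ=2 (even) → k=1
a_0=12:  p_0=12·1+0=12,  q_0=12·0+1=1
a_1=1:  p_1=1·12+1=13,  q_1=1·1+0=1
fundamental: x₁=13, y₁=1  (since 169 − 168·1 = 1)
(13+1√168)^2 = 337 + 26√168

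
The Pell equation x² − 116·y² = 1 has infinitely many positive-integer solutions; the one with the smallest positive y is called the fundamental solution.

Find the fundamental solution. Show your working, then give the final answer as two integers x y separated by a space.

9801 910

d=116: √d = [10; 1,3,2,1,4,1,2,3,1,20] (ℓ=10, even), read p_9/q_9
a_0=10:  p_0=10·1+0=10,  q_0=10·0+1=1
…
a_6=1:  p_6=1·657+140=797,  q_6=1·61+13=74
a_7=2:  p_7=2·797+657=2251,  q_7=2·74+61=209
a_8=3:  p_8=3·2251+797=7550,  q_8=3·209+74=701
a_9=1:  p_9=1·7550+2251=9801,  q_9=1·701+209=910
→ (9801, 910).  Check: 9801²=96059601, 116·910²=96059600, difference 1.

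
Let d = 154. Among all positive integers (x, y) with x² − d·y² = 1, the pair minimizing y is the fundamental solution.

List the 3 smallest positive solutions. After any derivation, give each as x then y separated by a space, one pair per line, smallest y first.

21295 1716
906954049 73084440
38627172925615 3112666297884

√154 → a₀=12, period (2,2,3,1,2,1,3,2,2,24); ℓ=10 even so k=9
k=0  a_k=12  p_k/q_k = 12/1
…
k=3  a_k=3  p_k/q_k = 211/17
k=4  a_k=1  p_k/q_k = 273/22
k=5  a_k=2  p_k/q_k = 757/61
…
k=8  a_k=2  p_k/q_k = 8724/703
k=9  a_k=2  p_k/q_k = 21295/1716
→ (21295, 1716).  Check: 21295²=453477025, 154·1716²=453477024, difference 1.
(x_2, y_2) = (21295·21295 + 154·1716·1716, 21295·1716 + 1716·21295) = (906954049, 73084440)
(x_3, y_3) = (21295·906954049 + 154·1716·73084440, 21295·73084440 + 1716·906954049) = (38627172925615, 3112666297884)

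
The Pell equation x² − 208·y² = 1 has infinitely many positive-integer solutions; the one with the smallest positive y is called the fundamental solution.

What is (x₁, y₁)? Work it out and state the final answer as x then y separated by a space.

649 45

√208 = [14; 2,2,1,2,2,28, …], period ℓ=6 (even) → k=5
i=0: a=14 ⇒ p=14, q=1
…
i=3: a=1 ⇒ p=101, q=7
i=4: a=2 ⇒ p=274, q=19
i=5: a=2 ⇒ p=649, q=45
(x₁, y₁) = (649, 45);  649² − 208·45² = 1 ✓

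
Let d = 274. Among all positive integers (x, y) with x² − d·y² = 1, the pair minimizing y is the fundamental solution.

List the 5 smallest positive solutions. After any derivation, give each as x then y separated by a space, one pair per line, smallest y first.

3959299 239190
31352097142801 1894049455620
248264653730785753699 14998216231173381570
1965907990503261255572251201 118764845051735182903983240
15567235081782895307198186429982499 940451064496965117656884702915950

d=274: √d = [16; 1,1,4,4,1,1,32] (ℓ=7, odd), read p_13/q_13
i=0: a=16 ⇒ p=16, q=1
i=1: a=1 ⇒ p=17, q=1
…
i=5: a=1 ⇒ p=778, q=47
…
i=10: a=4 ⇒ p=419253, q=25328
i=11: a=4 ⇒ p=1770023, q=106931
i=12: a=1 ⇒ p=2189276, q=132259
i=13: a=1 ⇒ p=3959299, q=239190
→ (3959299, 239190).  Check: 3959299²=15676048571401, 274·239190²=15676048571400, difference 1.
(3959299+239190√274)^2 = 31352097142801 + 1894049455620√274
(3959299+239190√274)^3 = 248264653730785753699 + 14998216231173381570√274
(3959299+239190√274)^4 = 1965907990503261255572251201 + 118764845051735182903983240√274
(3959299+239190√274)^5 = 15567235081782895307198186429982499 + 940451064496965117656884702915950√274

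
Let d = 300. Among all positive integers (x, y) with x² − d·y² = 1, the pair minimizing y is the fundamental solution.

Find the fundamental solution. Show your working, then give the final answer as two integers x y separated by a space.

d=300: √d = [17; 3,8,3,34] (ℓ=4, even), read p_3/q_3
i=0: a=17 ⇒ p=17, q=1
…
i=2: a=8 ⇒ p=433, q=25
i=3: a=3 ⇒ p=1351, q=78
(x₁, y₁) = (1351, 78);  1351² − 300·78² = 1 ✓

1351 78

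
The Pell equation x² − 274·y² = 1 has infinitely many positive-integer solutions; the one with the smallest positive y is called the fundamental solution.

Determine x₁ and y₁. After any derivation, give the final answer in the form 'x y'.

√274 → a₀=16, period (1,1,4,4,1,1,32); ℓ=7 odd so k=13
step 0: (16, 1)  from 16·(1,0) + (0,1)
…
step 7: (45802, 2767)  from 32·(1407,85) + (778,47)
step 8: (47209, 2852)  from 1·(45802,2767) + (1407,85)
…
step 12: (2189276, 132259)  from 1·(1770023,106931) + (419253,25328)
step 13: (3959299, 239190)  from 1·(2189276,132259) + (1770023,106931)
fundamental: x₁=3959299, y₁=239190  (since 15676048571401 − 274·57211856100 = 1)

3959299 239190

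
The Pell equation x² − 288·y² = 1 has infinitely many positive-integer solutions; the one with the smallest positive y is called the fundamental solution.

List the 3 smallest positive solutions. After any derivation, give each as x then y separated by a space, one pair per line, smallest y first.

d=288: √d = [16; 1,32] (ℓ=2, even), read p_1/q_1
a_0=16:  p_0=16·1+0=16,  q_0=16·0+1=1
a_1=1:  p_1=1·16+1=17,  q_1=1·1+0=1
fundamental: x₁=17, y₁=1  (since 289 − 288·1 = 1)
(x_2, y_2) = (17·17 + 288·1·1, 17·1 + 1·17) = (577, 34)
(x_3, y_3) = (17·577 + 288·1·34, 17·34 + 1·577) = (19601, 1155)

17 1
577 34
19601 1155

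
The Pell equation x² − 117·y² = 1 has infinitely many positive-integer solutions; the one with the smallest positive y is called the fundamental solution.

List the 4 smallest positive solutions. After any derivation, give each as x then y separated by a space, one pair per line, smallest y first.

√117 → a₀=10, period (1,4,2,4,1,20); ℓ=6 even so k=5
k=0  a_k=10  p_k/q_k = 10/1
…
k=4  a_k=4  p_k/q_k = 530/49
k=5  a_k=1  p_k/q_k = 649/60
(x₁, y₁) = (649, 60);  649² − 117·60² = 1 ✓
k=2:  x_2 = 649·649+117·60·60 = 842401,  y_2 = 649·60+60·649 = 77880
k=3:  x_3 = 649·842401+117·60·77880 = 1093435849,  y_3 = 649·77880+60·842401 = 101088180
k=4:  x_4 = 649·1093435849+117·60·101088180 = 1419278889601,  y_4 = 649·101088180+60·1093435849 = 131212379760

649 60
842401 77880
1093435849 101088180
1419278889601 131212379760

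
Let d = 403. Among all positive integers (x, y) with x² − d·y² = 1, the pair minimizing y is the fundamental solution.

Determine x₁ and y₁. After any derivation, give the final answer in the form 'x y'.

669878 33369

√403 = [20; 13,2,1,3,1,3,1,2,13,40, …], period ℓ=10 (even) → k=9
i=0: a=20 ⇒ p=20, q=1
…
i=5: a=1 ⇒ p=3754, q=187
…
i=8: a=2 ⇒ p=50147, q=2498
i=9: a=13 ⇒ p=669878, q=33369
fundamental: x₁=669878, y₁=33369  (since 448736534884 − 403·1113490161 = 1)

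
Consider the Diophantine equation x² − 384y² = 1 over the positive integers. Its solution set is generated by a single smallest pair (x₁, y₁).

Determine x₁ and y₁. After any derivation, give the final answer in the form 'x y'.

4801 245

√384 = [19; 1,1,2,9,2,1,1,38, …], period ℓ=8 (even) → k=7
step 0: (19, 1)  from 19·(1,0) + (0,1)
step 1: (20, 1)  from 1·(19,1) + (1,0)
…
step 3: (98, 5)  from 2·(39,2) + (20,1)
step 4: (921, 47)  from 9·(98,5) + (39,2)
step 5: (1940, 99)  from 2·(921,47) + (98,5)
step 6: (2861, 146)  from 1·(1940,99) + (921,47)
step 7: (4801, 245)  from 1·(2861,146) + (1940,99)
(x₁, y₁) = (4801, 245);  4801² − 384·245² = 1 ✓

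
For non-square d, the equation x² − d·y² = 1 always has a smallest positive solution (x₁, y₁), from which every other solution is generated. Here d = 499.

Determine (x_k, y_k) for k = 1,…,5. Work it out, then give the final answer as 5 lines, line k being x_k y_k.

4490 201
40320199 1804980
362075382530 16208720199
3251436894799201 145554305582040
29197902953221442450 1307077647917999001

√499 → a₀=22, period (2,1,21,1,2,44); ℓ=6 even so k=5
a_0=22:  p_0=22·1+0=22,  q_0=22·0+1=1
a_1=2:  p_1=2·22+1=45,  q_1=2·1+0=2
…
a_4=1:  p_4=1·1452+67=1519,  q_4=1·65+3=68
a_5=2:  p_5=2·1519+1452=4490,  q_5=2·68+65=201
→ (4490, 201).  Check: 4490²=20160100, 499·201²=20160099, difference 1.
k=2:  x_2 = 4490·4490+499·201·201 = 40320199,  y_2 = 4490·201+201·4490 = 1804980
k=3:  x_3 = 4490·40320199+499·201·1804980 = 362075382530,  y_3 = 4490·1804980+201·40320199 = 16208720199
k=4:  x_4 = 4490·362075382530+499·201·16208720199 = 3251436894799201,  y_4 = 4490·16208720199+201·362075382530 = 145554305582040
k=5:  x_5 = 4490·3251436894799201+499·201·145554305582040 = 29197902953221442450,  y_5 = 4490·145554305582040+201·3251436894799201 = 1307077647917999001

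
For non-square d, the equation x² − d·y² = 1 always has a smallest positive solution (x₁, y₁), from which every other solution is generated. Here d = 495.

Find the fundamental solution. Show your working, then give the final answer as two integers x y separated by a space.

d=495: √d = [22; 4,44] (ℓ=2, even), read p_1/q_1
a_0=22:  p_0=22·1+0=22,  q_0=22·0+1=1
a_1=4:  p_1=4·22+1=89,  q_1=4·1+0=4
fundamental: x₁=89, y₁=4  (since 7921 − 495·16 = 1)

89 4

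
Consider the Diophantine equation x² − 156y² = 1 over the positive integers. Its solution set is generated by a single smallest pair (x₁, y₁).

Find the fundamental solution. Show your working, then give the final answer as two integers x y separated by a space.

25 2

[12; 2,24] for √156; ℓ=2 ⇒ convergent index 1
step 0: (12, 1)  from 12·(1,0) + (0,1)
step 1: (25, 2)  from 2·(12,1) + (1,0)
→ (25, 2).  Check: 25²=625, 156·2²=624, difference 1.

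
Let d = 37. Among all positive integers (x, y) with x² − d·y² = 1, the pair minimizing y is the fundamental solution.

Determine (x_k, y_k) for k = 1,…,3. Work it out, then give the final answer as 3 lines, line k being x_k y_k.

√37 = [6; 12, …], period ℓ=1 (odd) → k=1
a_0=6:  p_0=6·1+0=6,  q_0=6·0+1=1
a_1=12:  p_1=12·6+1=73,  q_1=12·1+0=12
(x₁, y₁) = (73, 12);  73² − 37·12² = 1 ✓
(73+12√37)^2 = 10657 + 1752√37
(73+12√37)^3 = 1555849 + 255780√37

73 12
10657 1752
1555849 255780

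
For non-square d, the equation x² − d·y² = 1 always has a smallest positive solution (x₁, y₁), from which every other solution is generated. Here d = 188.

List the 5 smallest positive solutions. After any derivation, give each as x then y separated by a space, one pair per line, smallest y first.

4607 336
42448897 3095904
391124132351 28525659120
3603817713033217 262835420035776
33205576016763929087 2421765531683980944

[13; 1,2,2,6,2,2,1,26] for √188; ℓ=8 ⇒ convergent index 7
k=0  a_k=13  p_k/q_k = 13/1
…
k=6  a_k=2  p_k/q_k = 3277/239
k=7  a_k=1  p_k/q_k = 4607/336
fundamental: x₁=4607, y₁=336  (since 21224449 − 188·112896 = 1)
n=2: (4607,336)∘(4607,336) = (4607·4607+188·336·336, 4607·336+336·4607) = (42448897,3095904)
n=3: (42448897,3095904)∘(4607,336) = (4607·42448897+188·336·3095904, 4607·3095904+336·42448897) = (391124132351,28525659120)
n=4: (391124132351,28525659120)∘(4607,336) = (4607·391124132351+188·336·28525659120, 4607·28525659120+336·391124132351) = (3603817713033217,262835420035776)
n=5: (3603817713033217,262835420035776)∘(4607,336) = (4607·3603817713033217+188·336·262835420035776, 4607·262835420035776+336·3603817713033217) = (33205576016763929087,2421765531683980944)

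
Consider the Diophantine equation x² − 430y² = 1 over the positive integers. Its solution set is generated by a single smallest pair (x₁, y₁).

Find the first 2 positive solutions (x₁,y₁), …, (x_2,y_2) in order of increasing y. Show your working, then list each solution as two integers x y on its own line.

2862251 138030
16384961574001 790153011060

√430 = [20; 1,2,1,3,1,…,2,1,40, …], period ℓ=14 (even) → k=13
i=0: a=20 ⇒ p=20, q=1
i=1: a=1 ⇒ p=21, q=1
…
i=3: a=1 ⇒ p=83, q=4
…
i=5: a=1 ⇒ p=394, q=19
i=6: a=6 ⇒ p=2675, q=129
i=7: a=8 ⇒ p=21794, q=1051
…
i=9: a=1 ⇒ p=155233, q=7486
…
i=12: a=2 ⇒ p=2107880, q=101651
i=13: a=1 ⇒ p=2862251, q=138030
→ (2862251, 138030).  Check: 2862251²=8192480787001, 430·138030²=8192480787000, difference 1.
n=2: (2862251,138030)∘(2862251,138030) = (2862251·2862251+430·138030·138030, 2862251·138030+138030·2862251) = (16384961574001,790153011060)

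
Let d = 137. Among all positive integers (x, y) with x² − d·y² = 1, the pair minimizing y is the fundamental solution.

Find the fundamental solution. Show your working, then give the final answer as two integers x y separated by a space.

6083073 519712

√137 = [11; 1,2,2,1,1,2,2,1,22, …], period ℓ=9 (odd) → k=17
step 0: (11, 1)  from 11·(1,0) + (0,1)
step 1: (12, 1)  from 1·(11,1) + (1,0)
step 2: (35, 3)  from 2·(12,1) + (11,1)
step 3: (82, 7)  from 2·(35,3) + (12,1)
step 4: (117, 10)  from 1·(82,7) + (35,3)
step 5: (199, 17)  from 1·(117,10) + (82,7)
step 6: (515, 44)  from 2·(199,17) + (117,10)
step 7: (1229, 105)  from 2·(515,44) + (199,17)
…
step 10: (41341, 3532)  from 1·(39597,3383) + (1744,149)
step 11: (122279, 10447)  from 2·(41341,3532) + (39597,3383)
step 12: (285899, 24426)  from 2·(122279,10447) + (41341,3532)
step 13: (408178, 34873)  from 1·(285899,24426) + (122279,10447)
…
step 16: (4286741, 366241)  from 2·(1796332,153471) + (694077,59299)
step 17: (6083073, 519712)  from 1·(4286741,366241) + (1796332,153471)
→ (6083073, 519712).  Check: 6083073²=37003777123329, 137·519712²=37003777123328, difference 1.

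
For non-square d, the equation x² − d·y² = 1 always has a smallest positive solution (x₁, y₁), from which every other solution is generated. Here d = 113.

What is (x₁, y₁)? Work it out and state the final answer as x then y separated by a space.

1204353 113296

[10; 1,1,1,2,2,1,1,1,20] for √113; ℓ=9 ⇒ convergent index 17
a_0=10:  p_0=10·1+0=10,  q_0=10·0+1=1
a_1=1:  p_1=1·10+1=11,  q_1=1·1+0=1
a_2=1:  p_2=1·11+10=21,  q_2=1·1+1=2
a_3=1:  p_3=1·21+11=32,  q_3=1·2+1=3
a_4=2:  p_4=2·32+21=85,  q_4=2·3+2=8
a_5=2:  p_5=2·85+32=202,  q_5=2·8+3=19
…
a_7=1:  p_7=1·287+202=489,  q_7=1·27+19=46
a_8=1:  p_8=1·489+287=776,  q_8=1·46+27=73
…
a_10=1:  p_10=1·16009+776=16785,  q_10=1·1506+73=1579
a_11=1:  p_11=1·16785+16009=32794,  q_11=1·1579+1506=3085
…
a_14=2:  p_14=2·131952+49579=313483,  q_14=2·12413+4664=29490
a_15=1:  p_15=1·313483+131952=445435,  q_15=1·29490+12413=41903
a_16=1:  p_16=1·445435+313483=758918,  q_16=1·41903+29490=71393
a_17=1:  p_17=1·758918+445435=1204353,  q_17=1·71393+41903=113296
(x₁, y₁) = (1204353, 113296);  1204353² − 113·113296² = 1 ✓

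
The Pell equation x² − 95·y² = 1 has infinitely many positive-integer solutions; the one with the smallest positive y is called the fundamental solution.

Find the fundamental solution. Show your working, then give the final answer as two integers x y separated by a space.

√95 = [9; 1,2,1,18, …], period ℓ=4 (even) → k=3
a_0=9:  p_0=9·1+0=9,  q_0=9·0+1=1
…
a_2=2:  p_2=2·10+9=29,  q_2=2·1+1=3
a_3=1:  p_3=1·29+10=39,  q_3=1·3+1=4
(x₁, y₁) = (39, 4);  39² − 95·4² = 1 ✓

39 4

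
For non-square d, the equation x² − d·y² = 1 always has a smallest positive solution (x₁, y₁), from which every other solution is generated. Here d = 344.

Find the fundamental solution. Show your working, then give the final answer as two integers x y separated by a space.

10405 561

[18; 1,1,4,1,3,1,4,1,1,36] for √344; ℓ=10 ⇒ convergent index 9
a_0=18:  p_0=18·1+0=18,  q_0=18·0+1=1
…
a_2=1:  p_2=1·19+18=37,  q_2=1·1+1=2
…
a_5=3:  p_5=3·204+167=779,  q_5=3·11+9=42
a_6=1:  p_6=1·779+204=983,  q_6=1·42+11=53
…
a_8=1:  p_8=1·4711+983=5694,  q_8=1·254+53=307
a_9=1:  p_9=1·5694+4711=10405,  q_9=1·307+254=561
(x₁, y₁) = (10405, 561);  10405² − 344·561² = 1 ✓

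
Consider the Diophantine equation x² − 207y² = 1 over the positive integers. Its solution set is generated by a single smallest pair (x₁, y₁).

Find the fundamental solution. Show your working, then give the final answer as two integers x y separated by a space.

√207 = [14; 2,1,1,2,1,1,2,28, …], period ℓ=8 (even) → k=7
a_0=14:  p_0=14·1+0=14,  q_0=14·0+1=1
…
a_6=1:  p_6=1·259+187=446,  q_6=1·18+13=31
a_7=2:  p_7=2·446+259=1151,  q_7=2·31+18=80
→ (1151, 80).  Check: 1151²=1324801, 207·80²=1324800, difference 1.

1151 80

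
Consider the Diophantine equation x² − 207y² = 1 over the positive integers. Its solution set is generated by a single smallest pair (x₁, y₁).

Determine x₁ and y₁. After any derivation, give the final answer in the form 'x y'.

1151 80

d=207: √d = [14; 2,1,1,2,1,1,2,28] (ℓ=8, even), read p_7/q_7
a_0=14:  p_0=14·1+0=14,  q_0=14·0+1=1
a_1=2:  p_1=2·14+1=29,  q_1=2·1+0=2
a_2=1:  p_2=1·29+14=43,  q_2=1·2+1=3
…
a_4=2:  p_4=2·72+43=187,  q_4=2·5+3=13
…
a_6=1:  p_6=1·259+187=446,  q_6=1·18+13=31
a_7=2:  p_7=2·446+259=1151,  q_7=2·31+18=80
→ (1151, 80).  Check: 1151²=1324801, 207·80²=1324800, difference 1.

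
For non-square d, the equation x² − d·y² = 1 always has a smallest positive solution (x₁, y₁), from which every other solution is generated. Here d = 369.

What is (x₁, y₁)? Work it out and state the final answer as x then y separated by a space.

8396801 437120

[19; 4,1,3,2,7,4,7,2,3,1,4,38] for √369; ℓ=12 ⇒ convergent index 11
a_0=19:  p_0=19·1+0=19,  q_0=19·0+1=1
a_1=4:  p_1=4·19+1=77,  q_1=4·1+0=4
a_2=1:  p_2=1·77+19=96,  q_2=1·4+1=5
a_3=3:  p_3=3·96+77=365,  q_3=3·5+4=19
…
a_5=7:  p_5=7·826+365=6147,  q_5=7·43+19=320
…
a_7=7:  p_7=7·25414+6147=184045,  q_7=7·1323+320=9581
a_8=2:  p_8=2·184045+25414=393504,  q_8=2·9581+1323=20485
a_9=3:  p_9=3·393504+184045=1364557,  q_9=3·20485+9581=71036
a_10=1:  p_10=1·1364557+393504=1758061,  q_10=1·71036+20485=91521
a_11=4:  p_11=4·1758061+1364557=8396801,  q_11=4·91521+71036=437120
→ (8396801, 437120).  Check: 8396801²=70506267033601, 369·437120²=70506267033600, difference 1.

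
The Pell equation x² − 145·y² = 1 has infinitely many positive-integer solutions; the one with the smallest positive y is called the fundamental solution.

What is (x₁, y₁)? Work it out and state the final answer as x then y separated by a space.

√145 → a₀=12, period (24); ℓ=1 odd so k=1
a_0=12:  p_0=12·1+0=12,  q_0=12·0+1=1
a_1=24:  p_1=24·12+1=289,  q_1=24·1+0=24
(x₁, y₁) = (289, 24);  289² − 145·24² = 1 ✓

289 24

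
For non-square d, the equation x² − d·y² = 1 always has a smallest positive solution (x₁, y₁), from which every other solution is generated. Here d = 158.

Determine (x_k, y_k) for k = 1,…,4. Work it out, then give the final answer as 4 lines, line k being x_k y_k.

√158 = [12; 1,1,3,12,3,1,1,24, …], period ℓ=8 (even) → k=7
i=0: a=12 ⇒ p=12, q=1
i=1: a=1 ⇒ p=13, q=1
i=2: a=1 ⇒ p=25, q=2
…
i=4: a=12 ⇒ p=1081, q=86
i=5: a=3 ⇒ p=3331, q=265
i=6: a=1 ⇒ p=4412, q=351
i=7: a=1 ⇒ p=7743, q=616
→ (7743, 616).  Check: 7743²=59954049, 158·616²=59954048, difference 1.
k=2:  x_2 = 7743·7743+158·616·616 = 119908097,  y_2 = 7743·616+616·7743 = 9539376
k=3:  x_3 = 7743·119908097+158·616·9539376 = 1856896782399,  y_3 = 7743·9539376+616·119908097 = 147726776120
k=4:  x_4 = 7743·1856896782399+158·616·147726776120 = 28755903452322817,  y_4 = 7743·147726776120+616·1856896782399 = 2287696845454944

7743 616
119908097 9539376
1856896782399 147726776120
28755903452322817 2287696845454944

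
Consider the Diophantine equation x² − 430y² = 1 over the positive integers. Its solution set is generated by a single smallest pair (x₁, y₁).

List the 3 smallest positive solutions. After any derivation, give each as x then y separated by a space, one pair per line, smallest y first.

2862251 138030
16384961574001 790153011060
93795745300289010251 4523232492118854090

d=430: √d = [20; 1,2,1,3,1,…,2,1,40] (ℓ=14, even), read p_13/q_13
a_0=20:  p_0=20·1+0=20,  q_0=20·0+1=1
a_1=1:  p_1=1·20+1=21,  q_1=1·1+0=1
a_2=2:  p_2=2·21+20=62,  q_2=2·1+1=3
a_3=1:  p_3=1·62+21=83,  q_3=1·3+1=4
a_4=3:  p_4=3·83+62=311,  q_4=3·4+3=15
a_5=1:  p_5=1·311+83=394,  q_5=1·15+4=19
a_6=6:  p_6=6·394+311=2675,  q_6=6·19+15=129
…
a_10=3:  p_10=3·155233+133439=599138,  q_10=3·7486+6435=28893
…
a_12=2:  p_12=2·754371+599138=2107880,  q_12=2·36379+28893=101651
a_13=1:  p_13=1·2107880+754371=2862251,  q_13=1·101651+36379=138030
→ (2862251, 138030).  Check: 2862251²=8192480787001, 430·138030²=8192480787000, difference 1.
k=2:  x_2 = 2862251·2862251+430·138030·138030 = 16384961574001,  y_2 = 2862251·138030+138030·2862251 = 790153011060
k=3:  x_3 = 2862251·16384961574001+430·138030·790153011060 = 93795745300289010251,  y_3 = 2862251·790153011060+138030·16384961574001 = 4523232492118854090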